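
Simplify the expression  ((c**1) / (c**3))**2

c**(-4)

Inside the bracket: (c**-2)
Raise to the power 2: (c**-4)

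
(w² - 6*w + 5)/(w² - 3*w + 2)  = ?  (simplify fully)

(w - 5)/(w - 2)

Factor: w² - 6*w + 5 = (w - 5)·(w - 1);  w² - 3*w + 2 = (w - 2)·(w - 1)
Cancel the common factor (w - 1).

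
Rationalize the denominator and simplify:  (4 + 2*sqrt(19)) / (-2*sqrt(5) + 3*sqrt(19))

Multiply numerator and denominator by 2*sqrt(5) + 3*sqrt(19).
Denominator becomes 151; numerator becomes 8*sqrt(5) + 4*sqrt(95) + 12*sqrt(19) + 114.

(8*sqrt(5) + 4*sqrt(95) + 12*sqrt(19) + 114)/151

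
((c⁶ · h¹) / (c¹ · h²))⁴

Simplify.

c^20/h⁴

Inside the bracket: c⁵ · (h^-1)
Raise to the power 4: c^20 · (h^-4)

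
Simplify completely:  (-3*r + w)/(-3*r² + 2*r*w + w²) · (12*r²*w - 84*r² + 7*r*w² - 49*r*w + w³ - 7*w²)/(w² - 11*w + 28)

Factor: -3*r² + 2*r*w + w² = (-r + w)·(3*r + w);  12*r²*w - 84*r² + 7*r*w² - 49*r*w + w³ - 7*w² = (4*r + w)·(w - 7)·(3*r + w);  w² - 11*w + 28 = (w - 7)·(w - 4)
Cancel the common factors (w - 7), (3*r + w).

(12*r² - r*w - w²)/(r*w - 4*r - w² + 4*w)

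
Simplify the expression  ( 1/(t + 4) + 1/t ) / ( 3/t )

(2*t + 4)/(3*t + 12)

Numerator: 1/(t + 4) + 1/t = (2*t + 4)/(t^2 + 4*t)
Denominator: 3/t = 3/t
Divide: ((2*t + 4)/(t^2 + 4*t)) · (t/3) = (2*t + 4)/(3*t + 12)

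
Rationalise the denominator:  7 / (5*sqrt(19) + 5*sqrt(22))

Multiply numerator and denominator by -5*sqrt(19) + 5*sqrt(22).
Denominator becomes 75; numerator becomes -35*sqrt(19) + 35*sqrt(22).

(-7*sqrt(19) + 7*sqrt(22))/15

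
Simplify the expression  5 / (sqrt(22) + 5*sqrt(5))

(-5*sqrt(22) + 25*sqrt(5))/103

Multiply numerator and denominator by -sqrt(22) + 5*sqrt(5).
Denominator becomes 103; numerator becomes -5*sqrt(22) + 25*sqrt(5).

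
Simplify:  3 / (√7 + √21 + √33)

(-126*√11 - 15*√33 + 57*√21 + 141*√7)/563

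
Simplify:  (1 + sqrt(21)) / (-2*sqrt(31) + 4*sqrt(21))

(sqrt(31) + 2*sqrt(21) + sqrt(651) + 42)/106

Multiply numerator and denominator by 2*sqrt(31) + 4*sqrt(21).
Denominator becomes 212; numerator becomes 2*sqrt(31) + 4*sqrt(21) + 2*sqrt(651) + 84.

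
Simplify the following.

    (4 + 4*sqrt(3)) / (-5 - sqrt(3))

(-8*sqrt(3) - 4)/11

Multiply numerator and denominator by -5 + sqrt(3).
Denominator becomes 22; numerator becomes -16*sqrt(3) - 8.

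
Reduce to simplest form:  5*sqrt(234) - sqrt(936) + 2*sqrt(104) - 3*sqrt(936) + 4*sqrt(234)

7*sqrt(26)

5*sqrt(234) = 15*sqrt(26); sqrt(936) = 6*sqrt(26); 2*sqrt(104) = 4*sqrt(26); 3*sqrt(936) = 18*sqrt(26); 4*sqrt(234) = 12*sqrt(26)
Combine: (15 - 6 + 4 - 18 + 12)·sqrt(26) = 7*sqrt(26)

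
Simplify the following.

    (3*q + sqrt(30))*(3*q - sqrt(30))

Product of conjugates: (P+Q)(P-Q) = P^2 - Q^2.

9*q^2 - 30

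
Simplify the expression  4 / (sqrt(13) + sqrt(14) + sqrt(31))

(-sqrt(5642) - 2*sqrt(31) + 15*sqrt(14) + 16*sqrt(13))/89

Group as (sqrt(13) + sqrt(31)) + sqrt(14); multiply by (sqrt(13) + sqrt(31)) - sqrt(14), then rationalise the remaining surd.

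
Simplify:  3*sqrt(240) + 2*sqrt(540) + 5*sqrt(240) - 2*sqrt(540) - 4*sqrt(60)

3*sqrt(240) = 12*sqrt(15); 2*sqrt(540) = 12*sqrt(15); 5*sqrt(240) = 20*sqrt(15); 2*sqrt(540) = 12*sqrt(15); 4*sqrt(60) = 8*sqrt(15)
Combine: (12 + 12 + 20 - 12 - 8)·sqrt(15) = 24*sqrt(15)

24*sqrt(15)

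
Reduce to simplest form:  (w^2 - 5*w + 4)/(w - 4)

w - 1

Factor: w^2 - 5*w + 4 = (w - 4)*(w - 1)
Cancel the common factor (w - 4).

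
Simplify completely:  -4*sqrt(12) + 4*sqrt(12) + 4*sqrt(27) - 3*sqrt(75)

-3*sqrt(3)

4*sqrt(12) = 8*sqrt(3); 4*sqrt(12) = 8*sqrt(3); 4*sqrt(27) = 12*sqrt(3); 3*sqrt(75) = 15*sqrt(3)
Combine: (-8 + 8 + 12 - 15)·sqrt(3) = -3*sqrt(3)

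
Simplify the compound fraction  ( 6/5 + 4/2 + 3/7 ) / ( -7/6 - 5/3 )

-762/595

Numerator: 6/5 + 4/2 + 3/7 = 127/35
Denominator: -7/6 - 5/3 = -17/6
Divide: (127/35) · (-6/17) = -762/595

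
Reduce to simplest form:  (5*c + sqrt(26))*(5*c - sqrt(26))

25*c**2 - 26

Difference of squares with P = 5*c, Q = sqrt(26).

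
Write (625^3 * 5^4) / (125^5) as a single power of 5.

625^3 = 5^12; 5^4 = 5^4; 125^5 = 5^15
Combine exponents: 5^1

5^1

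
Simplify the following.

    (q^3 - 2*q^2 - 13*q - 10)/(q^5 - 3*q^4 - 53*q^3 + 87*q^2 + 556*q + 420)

Factor: q^3 - 2*q^2 - 13*q - 10 = (q - 5)*(q + 1)*(q + 2);  q^5 - 3*q^4 - 53*q^3 + 87*q^2 + 556*q + 420 = (q + 6)*(q - 7)*(q - 5)*(q + 1)*(q + 2)
Cancel the common factors (q + 1), (q + 2), (q - 5).

1/(q^2 - q - 42)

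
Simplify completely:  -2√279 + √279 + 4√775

17*√31

2√279 = 6*√31; √279 = 3*√31; 4√775 = 20*√31
Combine: (-6 + 3 + 20)·√31 = 17*√31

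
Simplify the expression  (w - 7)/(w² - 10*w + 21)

Factor: w² - 10*w + 21 = (w - 7)·(w - 3)
Cancel the common factor (w - 7).

1/(w - 3)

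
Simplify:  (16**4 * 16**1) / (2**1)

2**19

16**4 = 2**16; 16**1 = 2**4; 2**1 = 2**1
Combine exponents: 2**19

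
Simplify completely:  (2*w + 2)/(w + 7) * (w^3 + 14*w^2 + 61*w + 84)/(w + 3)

Factor: 2*w + 2 = 2*(w + 1);  w^3 + 14*w^2 + 61*w + 84 = (w + 4)*(w + 3)*(w + 7)
Cancel the common factors (w + 3), (w + 7).

2*w^2 + 10*w + 8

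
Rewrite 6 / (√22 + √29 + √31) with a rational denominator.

Group as (√22 + √31) + √29; multiply by (√22 + √31) - √29, then rationalise the remaining surd.

(-3*√19778 + 30*√31 + 36*√29 + 57*√22)/538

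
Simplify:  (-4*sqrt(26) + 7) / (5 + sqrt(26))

Multiply numerator and denominator by -sqrt(26) + 5.
Denominator becomes -1; numerator becomes -27*sqrt(26) + 139.

-139 + 27*sqrt(26)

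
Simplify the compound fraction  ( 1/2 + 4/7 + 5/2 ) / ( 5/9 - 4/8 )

450/7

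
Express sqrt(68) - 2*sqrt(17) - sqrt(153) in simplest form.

-3*sqrt(17)

sqrt(68) = 2*sqrt(17); 2*sqrt(17) = 2*sqrt(17); sqrt(153) = 3*sqrt(17)
Combine: (2 - 2 - 3)·sqrt(17) = -3*sqrt(17)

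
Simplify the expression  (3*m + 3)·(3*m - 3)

(3*m)^2 - (3)^2 = 9*m² - 9.

9*m² - 9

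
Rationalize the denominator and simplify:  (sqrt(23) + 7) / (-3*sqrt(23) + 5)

Multiply numerator and denominator by 5 + 3*sqrt(23).
Denominator becomes -182; numerator becomes 104 + 26*sqrt(23).

(-sqrt(23) - 4)/7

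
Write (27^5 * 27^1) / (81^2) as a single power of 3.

3^10

27^5 = 3^15; 27^1 = 3^3; 81^2 = 3^8
Combine exponents: 3^10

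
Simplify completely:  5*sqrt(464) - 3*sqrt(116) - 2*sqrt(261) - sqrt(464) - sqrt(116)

5*sqrt(464) = 20*sqrt(29); 3*sqrt(116) = 6*sqrt(29); 2*sqrt(261) = 6*sqrt(29); sqrt(464) = 4*sqrt(29); sqrt(116) = 2*sqrt(29)
Combine: (20 - 6 - 6 - 4 - 2)·sqrt(29) = 2*sqrt(29)

2*sqrt(29)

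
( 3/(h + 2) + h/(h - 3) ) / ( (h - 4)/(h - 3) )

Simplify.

(h**2 + 5*h - 9)/(h**2 - 2*h - 8)

Numerator: 3/(h + 2) + h/(h - 3) = (h**2 + 5*h - 9)/(h**2 - h - 6)
Denominator: (h - 4)/(h - 3) = (h - 4)/(h - 3)
Divide: ((h**2 + 5*h - 9)/(h**2 - h - 6)) · ((h - 3)/(h - 4)) = (h**2 + 5*h - 9)/(h**2 - 2*h - 8)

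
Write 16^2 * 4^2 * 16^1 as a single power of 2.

16^2 = 2^8; 4^2 = 2^4; 16^1 = 2^4
Combine exponents: 2^16

2^16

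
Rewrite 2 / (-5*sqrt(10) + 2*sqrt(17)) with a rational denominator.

Multiply numerator and denominator by 2*sqrt(17) + 5*sqrt(10).
Denominator becomes -182; numerator becomes 4*sqrt(17) + 10*sqrt(10).

(-5*sqrt(10) - 2*sqrt(17))/91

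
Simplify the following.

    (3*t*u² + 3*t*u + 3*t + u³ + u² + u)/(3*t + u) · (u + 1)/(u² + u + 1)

u + 1

Factor: 3*t*u² + 3*t*u + 3*t + u³ + u² + u = (u² + u + 1)·(3*t + u)
Cancel the common factors (u² + u + 1), (3*t + u).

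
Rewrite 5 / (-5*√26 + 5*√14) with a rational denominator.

(-√26 - √14)/12

Multiply numerator and denominator by 5*√14 + 5*√26.
Denominator becomes -300; numerator becomes 25*√14 + 25*√26.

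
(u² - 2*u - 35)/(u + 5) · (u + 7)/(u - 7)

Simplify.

u + 7

Factor: u² - 2*u - 35 = (u - 7)·(u + 5)
Cancel the common factors (u - 7), (u + 5).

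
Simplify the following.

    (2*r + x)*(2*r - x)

Product of conjugates: (P+Q)(P-Q) = P**2 - Q**2.

4*r**2 - x**2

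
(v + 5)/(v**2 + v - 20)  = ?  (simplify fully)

Factor: v**2 + v - 20 = (v + 5)*(v - 4)
Cancel the common factor (v + 5).

1/(v - 4)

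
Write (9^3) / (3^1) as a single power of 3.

9^3 = 3^6; 3^1 = 3^1
Combine exponents: 3^5

3^5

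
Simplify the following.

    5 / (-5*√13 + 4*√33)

Multiply numerator and denominator by 5*√13 + 4*√33.
Denominator becomes 203; numerator becomes 25*√13 + 20*√33.

(25*√13 + 20*√33)/203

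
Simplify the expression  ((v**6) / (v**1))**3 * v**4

v**19

Inside the bracket: v**5
Raise to the power 3: v**15
Multiply by v**4: add exponents.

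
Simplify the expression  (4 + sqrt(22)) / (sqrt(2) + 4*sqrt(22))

(-sqrt(11) - 2*sqrt(2) + 8*sqrt(22) + 44)/175

Multiply numerator and denominator by -sqrt(2) + 4*sqrt(22).
Denominator becomes 350; numerator becomes -2*sqrt(11) - 4*sqrt(2) + 16*sqrt(22) + 88.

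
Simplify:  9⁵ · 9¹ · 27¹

3^15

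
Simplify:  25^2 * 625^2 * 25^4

5^20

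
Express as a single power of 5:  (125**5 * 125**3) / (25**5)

5**14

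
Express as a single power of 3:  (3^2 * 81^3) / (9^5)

3^2 = 3^2; 81^3 = 3^12; 9^5 = 3^10
Combine exponents: 3^4

3^4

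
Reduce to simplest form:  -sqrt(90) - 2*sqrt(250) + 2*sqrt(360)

sqrt(90) = 3*sqrt(10); 2*sqrt(250) = 10*sqrt(10); 2*sqrt(360) = 12*sqrt(10)
Combine: (-3 - 10 + 12)·sqrt(10) = -sqrt(10)

-sqrt(10)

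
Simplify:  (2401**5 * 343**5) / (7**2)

2401**5 = 7**20; 343**5 = 7**15; 7**2 = 7**2
Combine exponents: 7**33

7**33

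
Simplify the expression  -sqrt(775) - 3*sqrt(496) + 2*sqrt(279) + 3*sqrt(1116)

7*sqrt(31)

sqrt(775) = 5*sqrt(31); 3*sqrt(496) = 12*sqrt(31); 2*sqrt(279) = 6*sqrt(31); 3*sqrt(1116) = 18*sqrt(31)
Combine: (-5 - 12 + 6 + 18)·sqrt(31) = 7*sqrt(31)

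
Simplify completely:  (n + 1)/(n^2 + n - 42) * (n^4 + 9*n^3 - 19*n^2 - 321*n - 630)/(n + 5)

n^2 + 4*n + 3

Factor: n^2 + n - 42 = (n + 7)*(n - 6);  n^4 + 9*n^3 - 19*n^2 - 321*n - 630 = (n + 5)*(n + 7)*(n + 3)*(n - 6)
Cancel the common factors (n - 6), (n + 5), (n + 7).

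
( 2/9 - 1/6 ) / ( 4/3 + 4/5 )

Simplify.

5/192

Numerator: 2/9 - 1/6 = 1/18
Denominator: 4/3 + 4/5 = 32/15
Divide: (1/18) · (15/32) = 5/192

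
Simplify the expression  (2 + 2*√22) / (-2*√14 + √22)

Multiply numerator and denominator by √22 + 2*√14.
Denominator becomes -34; numerator becomes 2*√22 + 4*√14 + 44 + 8*√77.

(-4*√77 - 22 - 2*√14 - √22)/17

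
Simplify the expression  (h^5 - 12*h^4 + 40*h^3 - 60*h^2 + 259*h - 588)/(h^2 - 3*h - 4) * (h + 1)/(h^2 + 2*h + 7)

h^2 - 10*h + 21

Factor: h^5 - 12*h^4 + 40*h^3 - 60*h^2 + 259*h - 588 = (h - 4)*(h - 3)*(h - 7)*(h^2 + 2*h + 7);  h^2 - 3*h - 4 = (h - 4)*(h + 1)
Cancel the common factors (h^2 + 2*h + 7), (h - 4), (h + 1).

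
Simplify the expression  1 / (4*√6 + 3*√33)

(-4*√6 + 3*√33)/201

Multiply numerator and denominator by -3*√33 + 4*√6.
Denominator becomes -201; numerator becomes -3*√33 + 4*√6.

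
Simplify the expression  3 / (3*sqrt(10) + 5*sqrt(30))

Multiply numerator and denominator by -3*sqrt(10) + 5*sqrt(30).
Denominator becomes 660; numerator becomes -9*sqrt(10) + 15*sqrt(30).

(-3*sqrt(10) + 5*sqrt(30))/220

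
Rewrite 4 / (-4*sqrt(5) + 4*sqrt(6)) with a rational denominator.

sqrt(5) + sqrt(6)

Multiply numerator and denominator by 4*sqrt(5) + 4*sqrt(6).
Denominator becomes 16; numerator becomes 16*sqrt(5) + 16*sqrt(6).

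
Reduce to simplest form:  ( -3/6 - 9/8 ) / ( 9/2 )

-13/36

Numerator: -3/6 - 9/8 = -13/8
Denominator: 9/2 = 9/2
Divide: (-13/8) · (2/9) = -13/36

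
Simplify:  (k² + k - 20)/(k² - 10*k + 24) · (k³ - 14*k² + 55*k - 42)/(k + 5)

k² - 8*k + 7

Factor: k² + k - 20 = (k - 4)·(k + 5);  k² - 10*k + 24 = (k - 6)·(k - 4);  k³ - 14*k² + 55*k - 42 = (k - 7)·(k - 1)·(k - 6)
Cancel the common factors (k - 6), (k + 5), (k - 4).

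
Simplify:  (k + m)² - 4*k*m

(k - m)²

After expansion: k² - 2*k*m + m² — a perfect-square trinomial.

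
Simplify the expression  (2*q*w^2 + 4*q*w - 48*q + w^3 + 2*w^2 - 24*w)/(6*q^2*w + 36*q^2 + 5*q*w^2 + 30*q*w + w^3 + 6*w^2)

(w - 4)/(3*q + w)

Factor: 2*q*w^2 + 4*q*w - 48*q + w^3 + 2*w^2 - 24*w = (w - 4)*(2*q + w)*(w + 6);  6*q^2*w + 36*q^2 + 5*q*w^2 + 30*q*w + w^3 + 6*w^2 = (w + 6)*(2*q + w)*(3*q + w)
Cancel the common factors (w + 6), (2*q + w).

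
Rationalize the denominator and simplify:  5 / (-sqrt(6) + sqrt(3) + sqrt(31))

Group as (sqrt(3) + sqrt(31)) - sqrt(6); multiply by (sqrt(3) + sqrt(31)) + sqrt(6), then rationalise the remaining surd.

(-85*sqrt(3) - 15*sqrt(62) + 70*sqrt(6) + 55*sqrt(31))/206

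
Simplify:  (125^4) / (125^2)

5^6

125^4 = 5^12; 125^2 = 5^6
Combine exponents: 5^6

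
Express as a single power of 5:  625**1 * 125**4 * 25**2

5**20

625**1 = 5**4; 125**4 = 5**12; 25**2 = 5**4
Combine exponents: 5**20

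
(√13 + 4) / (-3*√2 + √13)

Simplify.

(-12*√2 - 3*√26 - 4*√13 - 13)/5

Multiply numerator and denominator by √13 + 3*√2.
Denominator becomes -5; numerator becomes 13 + 4*√13 + 3*√26 + 12*√2.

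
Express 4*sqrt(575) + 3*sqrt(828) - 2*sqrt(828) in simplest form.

4*sqrt(575) = 20*sqrt(23); 3*sqrt(828) = 18*sqrt(23); 2*sqrt(828) = 12*sqrt(23)
Combine: (20 + 18 - 12)·sqrt(23) = 26*sqrt(23)

26*sqrt(23)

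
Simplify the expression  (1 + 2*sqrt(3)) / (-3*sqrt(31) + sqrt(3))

(-6*sqrt(93) - 3*sqrt(31) - 6 - sqrt(3))/276

Multiply numerator and denominator by sqrt(3) + 3*sqrt(31).
Denominator becomes -276; numerator becomes sqrt(3) + 6 + 3*sqrt(31) + 6*sqrt(93).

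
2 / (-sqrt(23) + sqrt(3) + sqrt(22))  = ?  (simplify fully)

Group as (sqrt(3) + sqrt(22)) - sqrt(23); multiply by (sqrt(3) + sqrt(22)) + sqrt(23), then rationalise the remaining surd.

(-sqrt(23) + 2*sqrt(22) + 21*sqrt(3) + sqrt(1518))/65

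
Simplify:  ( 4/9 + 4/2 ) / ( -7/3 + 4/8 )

Numerator: 4/9 + 4/2 = 22/9
Denominator: -7/3 + 4/8 = -11/6
Divide: (22/9) · (-6/11) = -4/3

-4/3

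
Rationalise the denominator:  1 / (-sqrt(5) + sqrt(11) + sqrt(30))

(-18*sqrt(5) - 7*sqrt(30) + 12*sqrt(11) + 5*sqrt(66))/12

Group as (sqrt(11) + sqrt(30)) - sqrt(5); multiply by (sqrt(11) + sqrt(30)) + sqrt(5), then rationalise the remaining surd.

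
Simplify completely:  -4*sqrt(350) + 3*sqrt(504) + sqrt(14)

4*sqrt(350) = 20*sqrt(14); 3*sqrt(504) = 18*sqrt(14); sqrt(14) = sqrt(14)
Combine: (-20 + 18 + 1)·sqrt(14) = -sqrt(14)

-sqrt(14)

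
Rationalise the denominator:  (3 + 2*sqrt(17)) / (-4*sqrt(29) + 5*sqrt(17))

(-8*sqrt(493) - 170 - 12*sqrt(29) - 15*sqrt(17))/39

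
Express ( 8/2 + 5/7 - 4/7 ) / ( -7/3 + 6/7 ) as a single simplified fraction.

Numerator: 8/2 + 5/7 - 4/7 = 29/7
Denominator: -7/3 + 6/7 = -31/21
Divide: (29/7) · (-21/31) = -87/31

-87/31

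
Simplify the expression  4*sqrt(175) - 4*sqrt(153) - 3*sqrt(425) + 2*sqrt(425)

-17*sqrt(17) + 20*sqrt(7)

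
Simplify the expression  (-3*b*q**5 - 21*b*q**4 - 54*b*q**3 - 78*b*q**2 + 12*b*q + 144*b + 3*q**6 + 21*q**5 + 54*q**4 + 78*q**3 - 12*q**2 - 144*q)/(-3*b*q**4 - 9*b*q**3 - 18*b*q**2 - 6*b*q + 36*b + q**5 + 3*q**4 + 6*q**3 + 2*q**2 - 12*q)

Factor: -3*b*q**5 - 21*b*q**4 - 54*b*q**3 - 78*b*q**2 + 12*b*q + 144*b + 3*q**6 + 21*q**5 + 54*q**4 + 78*q**3 - 12*q**2 - 144*q = 3*(q + 4)*(-b + q)*(q + 2)*(q - 1)*(q**2 + 2*q + 6);  -3*b*q**4 - 9*b*q**3 - 18*b*q**2 - 6*b*q + 36*b + q**5 + 3*q**4 + 6*q**3 + 2*q**2 - 12*q = (q + 2)*(-3*b + q)*(q**2 + 2*q + 6)*(q - 1)
Cancel the common factors (q**2 + 2*q + 6), (q - 1), (q + 2).

(-3*b*q - 12*b + 3*q**2 + 12*q)/(-3*b + q)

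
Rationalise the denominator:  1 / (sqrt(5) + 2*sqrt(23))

(-sqrt(5) + 2*sqrt(23))/87

Multiply numerator and denominator by -sqrt(5) + 2*sqrt(23).
Denominator becomes 87; numerator becomes -sqrt(5) + 2*sqrt(23).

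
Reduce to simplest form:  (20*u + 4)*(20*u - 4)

Difference of squares with P = 20*u, Q = 4.

400*u^2 - 16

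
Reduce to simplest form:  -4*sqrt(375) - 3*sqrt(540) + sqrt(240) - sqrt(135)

-37*sqrt(15)

4*sqrt(375) = 20*sqrt(15); 3*sqrt(540) = 18*sqrt(15); sqrt(240) = 4*sqrt(15); sqrt(135) = 3*sqrt(15)
Combine: (-20 - 18 + 4 - 3)·sqrt(15) = -37*sqrt(15)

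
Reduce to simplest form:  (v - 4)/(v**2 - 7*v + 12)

Factor: v**2 - 7*v + 12 = (v - 4)*(v - 3)
Cancel the common factor (v - 4).

1/(v - 3)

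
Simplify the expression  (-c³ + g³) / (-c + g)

Factor as (a-b)(a^2+ab+b^2) with a=g, b=c.

c² + c*g + g²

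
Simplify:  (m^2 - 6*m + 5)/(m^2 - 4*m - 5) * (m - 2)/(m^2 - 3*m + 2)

1/(m + 1)

Factor: m^2 - 6*m + 5 = (m - 5)*(m - 1);  m^2 - 4*m - 5 = (m + 1)*(m - 5);  m^2 - 3*m + 2 = (m - 2)*(m - 1)
Cancel the common factors (m - 2), (m - 5), (m - 1).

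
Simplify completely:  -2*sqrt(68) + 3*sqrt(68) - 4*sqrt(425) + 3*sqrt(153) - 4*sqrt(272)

2*sqrt(68) = 4*sqrt(17); 3*sqrt(68) = 6*sqrt(17); 4*sqrt(425) = 20*sqrt(17); 3*sqrt(153) = 9*sqrt(17); 4*sqrt(272) = 16*sqrt(17)
Combine: (-4 + 6 - 20 + 9 - 16)·sqrt(17) = -25*sqrt(17)

-25*sqrt(17)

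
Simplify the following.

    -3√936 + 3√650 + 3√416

3√936 = 18*√26; 3√650 = 15*√26; 3√416 = 12*√26
Combine: (-18 + 15 + 12)·√26 = 9*√26

9*√26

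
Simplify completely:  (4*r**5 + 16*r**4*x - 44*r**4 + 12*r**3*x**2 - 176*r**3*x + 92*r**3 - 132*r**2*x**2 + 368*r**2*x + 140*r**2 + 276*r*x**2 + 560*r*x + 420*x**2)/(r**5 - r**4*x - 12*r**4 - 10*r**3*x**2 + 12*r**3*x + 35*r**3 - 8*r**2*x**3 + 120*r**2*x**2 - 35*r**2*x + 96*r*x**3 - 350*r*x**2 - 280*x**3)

(-4*r**2 - 12*r*x - 4*r - 12*x)/(-r**2 + 2*r*x + 8*x**2)

Factor: 4*r**5 + 16*r**4*x - 44*r**4 + 12*r**3*x**2 - 176*r**3*x + 92*r**3 - 132*r**2*x**2 + 368*r**2*x + 140*r**2 + 276*r*x**2 + 560*r*x + 420*x**2 = 4*(r + 3*x)*(r - 5)*(r + 1)*(r - 7)*(r + x);  r**5 - r**4*x - 12*r**4 - 10*r**3*x**2 + 12*r**3*x + 35*r**3 - 8*r**2*x**3 + 120*r**2*x**2 - 35*r**2*x + 96*r*x**3 - 350*r*x**2 - 280*x**3 = (r + 2*x)*(r - 7)*(r - 5)*(r - 4*x)*(r + x)
Cancel the common factors (r - 5), (r + x), (r - 7).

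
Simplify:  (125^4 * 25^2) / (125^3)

5^7

125^4 = 5^12; 25^2 = 5^4; 125^3 = 5^9
Combine exponents: 5^7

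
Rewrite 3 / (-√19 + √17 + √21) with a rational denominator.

(-57*√19 + 45*√21 + 69*√17 + 6*√6783)/1067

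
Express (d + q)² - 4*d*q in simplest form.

Expanding gives d² - 2*d*q + q², a perfect square.

(d - q)²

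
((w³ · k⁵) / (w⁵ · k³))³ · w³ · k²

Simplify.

k⁸/w³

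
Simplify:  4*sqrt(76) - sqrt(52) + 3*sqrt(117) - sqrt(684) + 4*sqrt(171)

7*sqrt(13) + 14*sqrt(19)

4*sqrt(76) = 8*sqrt(19); sqrt(52) = 2*sqrt(13); 3*sqrt(117) = 9*sqrt(13); sqrt(684) = 6*sqrt(19); 4*sqrt(171) = 12*sqrt(19)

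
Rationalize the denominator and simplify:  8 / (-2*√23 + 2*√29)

Multiply numerator and denominator by 2*√23 + 2*√29.
Denominator becomes 24; numerator becomes 16*√23 + 16*√29.

(2*√23 + 2*√29)/3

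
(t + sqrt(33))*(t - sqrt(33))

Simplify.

t^2 - 33

Product of conjugates: (P+Q)(P-Q) = P^2 - Q^2.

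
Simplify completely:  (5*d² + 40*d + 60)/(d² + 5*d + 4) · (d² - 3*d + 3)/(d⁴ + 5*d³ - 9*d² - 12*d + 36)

5/(d² + 5*d + 4)

Factor: 5*d² + 40*d + 60 = 5·(d + 2)·(d + 6);  d² + 5*d + 4 = (d + 4)·(d + 1);  d⁴ + 5*d³ - 9*d² - 12*d + 36 = (d² - 3*d + 3)·(d + 2)·(d + 6)
Cancel the common factors (d² - 3*d + 3), (d + 2), (d + 6).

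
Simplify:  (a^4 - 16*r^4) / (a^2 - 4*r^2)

a^2 + 4*r^2

a^4 - 16*r^4 factors as -(-a + 2*r)*(a + 2*r)*(a^2 + 4*r^2).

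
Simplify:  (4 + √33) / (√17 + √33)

Multiply numerator and denominator by -√17 + √33.
Denominator becomes 16; numerator becomes -√561 - 4*√17 + 4*√33 + 33.

(-√561 - 4*√17 + 4*√33 + 33)/16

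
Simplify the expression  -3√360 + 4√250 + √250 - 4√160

3√360 = 18*√10; 4√250 = 20*√10; √250 = 5*√10; 4√160 = 16*√10
Combine: (-18 + 20 + 5 - 16)·√10 = -9*√10

-9*√10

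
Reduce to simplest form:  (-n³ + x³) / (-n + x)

Apply the difference-of-cubes factorisation and cancel (-n + x).

n² + n*x + x²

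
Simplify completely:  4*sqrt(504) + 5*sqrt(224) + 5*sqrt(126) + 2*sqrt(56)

4*sqrt(504) = 24*sqrt(14); 5*sqrt(224) = 20*sqrt(14); 5*sqrt(126) = 15*sqrt(14); 2*sqrt(56) = 4*sqrt(14)
Combine: (24 + 20 + 15 + 4)·sqrt(14) = 63*sqrt(14)

63*sqrt(14)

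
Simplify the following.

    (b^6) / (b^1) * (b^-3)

b^2

Quotient: b^5
Multiply by (b^-3): add exponents.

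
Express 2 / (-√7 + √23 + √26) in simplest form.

(-21*√7 + 2*√26 + 5*√23 + √4186)/157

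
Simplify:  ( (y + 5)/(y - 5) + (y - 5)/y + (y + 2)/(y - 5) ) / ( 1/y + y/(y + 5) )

Numerator: (y + 5)/(y - 5) + (y - 5)/y + (y + 2)/(y - 5) = (3*y**2 - 3*y + 25)/(y**2 - 5*y)
Denominator: 1/y + y/(y + 5) = (y**2 + y + 5)/(y**2 + 5*y)
Divide: ((3*y**2 - 3*y + 25)/(y**2 - 5*y)) · ((y**2 + 5*y)/(y**2 + y + 5)) = (3*y**3 + 12*y**2 + 10*y + 125)/(y**3 - 4*y**2 - 25)

(3*y**3 + 12*y**2 + 10*y + 125)/(y**3 - 4*y**2 - 25)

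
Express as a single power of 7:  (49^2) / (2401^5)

7^(-16)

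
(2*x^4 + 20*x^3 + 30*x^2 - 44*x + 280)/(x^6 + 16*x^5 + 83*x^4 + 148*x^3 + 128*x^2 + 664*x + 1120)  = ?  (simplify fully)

Factor: 2*x^4 + 20*x^3 + 30*x^2 - 44*x + 280 = 2*(x^2 - 2*x + 4)*(x + 7)*(x + 5);  x^6 + 16*x^5 + 83*x^4 + 148*x^3 + 128*x^2 + 664*x + 1120 = (x + 2)*(x^2 - 2*x + 4)*(x + 5)*(x + 4)*(x + 7)
Cancel the common factors (x^2 - 2*x + 4), (x + 5), (x + 7).

2/(x^2 + 6*x + 8)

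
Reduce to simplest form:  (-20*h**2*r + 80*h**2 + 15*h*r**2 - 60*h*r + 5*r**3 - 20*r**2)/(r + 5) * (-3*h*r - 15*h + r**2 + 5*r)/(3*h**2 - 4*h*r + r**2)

Factor: -20*h**2*r + 80*h**2 + 15*h*r**2 - 60*h*r + 5*r**3 - 20*r**2 = 5*(r - 4)*(-h + r)*(4*h + r);  -3*h*r - 15*h + r**2 + 5*r = (-3*h + r)*(r + 5);  3*h**2 - 4*h*r + r**2 = (-3*h + r)*(-h + r)
Cancel the common factors (r + 5), (-3*h + r), (-h + r).

20*h*r - 80*h + 5*r**2 - 20*r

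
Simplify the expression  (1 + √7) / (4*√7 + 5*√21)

Multiply numerator and denominator by -5*√21 + 4*√7.
Denominator becomes -413; numerator becomes -35*√3 - 5*√21 + 4*√7 + 28.

(-28 - 4*√7 + 5*√21 + 35*√3)/413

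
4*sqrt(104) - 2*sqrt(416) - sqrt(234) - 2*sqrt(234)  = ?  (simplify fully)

-9*sqrt(26)

4*sqrt(104) = 8*sqrt(26); 2*sqrt(416) = 8*sqrt(26); sqrt(234) = 3*sqrt(26); 2*sqrt(234) = 6*sqrt(26)
Combine: (8 - 8 - 3 - 6)·sqrt(26) = -9*sqrt(26)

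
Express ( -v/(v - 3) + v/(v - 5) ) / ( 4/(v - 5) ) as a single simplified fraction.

Numerator: -v/(v - 3) + v/(v - 5) = 2*v/(v² - 8*v + 15)
Denominator: 4/(v - 5) = 4/(v - 5)
Divide: (2*v/(v² - 8*v + 15)) · (v/4 - 5/4) = v/(2*v - 6)

v/(2*v - 6)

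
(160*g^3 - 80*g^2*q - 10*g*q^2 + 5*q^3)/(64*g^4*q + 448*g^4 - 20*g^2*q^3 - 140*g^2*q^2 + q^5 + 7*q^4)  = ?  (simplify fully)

5/(2*g*q + 14*g + q^2 + 7*q)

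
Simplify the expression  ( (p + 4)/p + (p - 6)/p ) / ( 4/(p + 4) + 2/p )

Numerator: (p + 4)/p + (p - 6)/p = (2*p - 2)/p
Denominator: 4/(p + 4) + 2/p = (6*p + 8)/(p**2 + 4*p)
Divide: ((2*p - 2)/p) · ((p**2 + 4*p)/(6*p + 8)) = (p**2 + 3*p - 4)/(3*p + 4)

(p**2 + 3*p - 4)/(3*p + 4)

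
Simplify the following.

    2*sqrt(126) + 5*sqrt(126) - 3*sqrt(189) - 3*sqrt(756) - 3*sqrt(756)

-45*sqrt(21) + 21*sqrt(14)

2*sqrt(126) = 6*sqrt(14); 5*sqrt(126) = 15*sqrt(14); 3*sqrt(189) = 9*sqrt(21); 3*sqrt(756) = 18*sqrt(21); 3*sqrt(756) = 18*sqrt(21)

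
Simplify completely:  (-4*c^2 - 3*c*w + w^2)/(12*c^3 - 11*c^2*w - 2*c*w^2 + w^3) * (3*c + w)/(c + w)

1/(-c + w)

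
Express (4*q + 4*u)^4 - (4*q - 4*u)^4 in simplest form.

Only the odd-power cross terms survive.

2048*q*u*(q^2 + u^2)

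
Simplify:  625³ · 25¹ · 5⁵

625³ = 5^12; 25¹ = 5^2; 5⁵ = 5^5
Combine exponents: 5^19

5^19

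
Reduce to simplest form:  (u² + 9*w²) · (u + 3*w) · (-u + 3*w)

Pair the conjugate factors: ((3*w)+u)((3*w)-u) = -u² + 9*w², then repeat with the next factor.

-u⁴ + 81*w⁴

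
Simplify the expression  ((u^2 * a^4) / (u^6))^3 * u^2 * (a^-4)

a^8/u^10

Inside the bracket: (u^-4) * a^4
Raise to the power 3: (u^-12) * a^12
Multiply by u^2 * (a^-4): add exponents.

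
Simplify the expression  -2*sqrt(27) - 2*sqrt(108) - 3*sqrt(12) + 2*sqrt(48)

-16*sqrt(3)

2*sqrt(27) = 6*sqrt(3); 2*sqrt(108) = 12*sqrt(3); 3*sqrt(12) = 6*sqrt(3); 2*sqrt(48) = 8*sqrt(3)
Combine: (-6 - 12 - 6 + 8)·sqrt(3) = -16*sqrt(3)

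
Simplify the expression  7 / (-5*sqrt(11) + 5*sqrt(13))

(7*sqrt(11) + 7*sqrt(13))/10

Multiply numerator and denominator by 5*sqrt(11) + 5*sqrt(13).
Denominator becomes 50; numerator becomes 35*sqrt(11) + 35*sqrt(13).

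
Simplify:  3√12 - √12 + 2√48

3√12 = 6*√3; √12 = 2*√3; 2√48 = 8*√3
Combine: (6 - 2 + 8)·√3 = 12*√3

12*√3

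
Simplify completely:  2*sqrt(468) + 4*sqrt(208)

28*sqrt(13)

2*sqrt(468) = 12*sqrt(13); 4*sqrt(208) = 16*sqrt(13)
Combine: (12 + 16)·sqrt(13) = 28*sqrt(13)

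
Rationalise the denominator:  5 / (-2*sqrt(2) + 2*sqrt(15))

(5*sqrt(2) + 5*sqrt(15))/26

Multiply numerator and denominator by 2*sqrt(2) + 2*sqrt(15).
Denominator becomes 52; numerator becomes 10*sqrt(2) + 10*sqrt(15).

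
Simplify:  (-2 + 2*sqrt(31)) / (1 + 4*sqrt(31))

(-2*sqrt(31) + 50)/99

Multiply numerator and denominator by -4*sqrt(31) + 1.
Denominator becomes -495; numerator becomes -250 + 10*sqrt(31).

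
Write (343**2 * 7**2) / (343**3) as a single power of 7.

7**(-1)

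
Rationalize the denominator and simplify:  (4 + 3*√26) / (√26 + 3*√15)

(-78 - 4*√26 + 12*√15 + 9*√390)/109

Multiply numerator and denominator by -3*√15 + √26.
Denominator becomes -109; numerator becomes -9*√390 - 12*√15 + 4*√26 + 78.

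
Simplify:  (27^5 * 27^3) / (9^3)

3^18

27^5 = 3^15; 27^3 = 3^9; 9^3 = 3^6
Combine exponents: 3^18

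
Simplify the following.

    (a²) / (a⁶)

a^(-4)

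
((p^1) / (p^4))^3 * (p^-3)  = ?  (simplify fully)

p^(-12)

Inside the bracket: (p^-3)
Raise to the power 3: (p^-9)
Multiply by (p^-3): add exponents.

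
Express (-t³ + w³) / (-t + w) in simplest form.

w^3 - t^3 = (-t + w)(t² + t*w + w²).

t² + t*w + w²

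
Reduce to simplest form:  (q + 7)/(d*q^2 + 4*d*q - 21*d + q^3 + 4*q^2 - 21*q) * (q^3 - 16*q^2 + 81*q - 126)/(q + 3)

(q^2 - 13*q + 42)/(d*q + 3*d + q^2 + 3*q)

Factor: d*q^2 + 4*d*q - 21*d + q^3 + 4*q^2 - 21*q = (q - 3)*(q + 7)*(d + q);  q^3 - 16*q^2 + 81*q - 126 = (q - 7)*(q - 3)*(q - 6)
Cancel the common factors (q - 3), (q + 7).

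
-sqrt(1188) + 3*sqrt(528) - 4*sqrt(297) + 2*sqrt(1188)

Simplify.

sqrt(1188) = 6*sqrt(33); 3*sqrt(528) = 12*sqrt(33); 4*sqrt(297) = 12*sqrt(33); 2*sqrt(1188) = 12*sqrt(33)
Combine: (-6 + 12 - 12 + 12)·sqrt(33) = 6*sqrt(33)

6*sqrt(33)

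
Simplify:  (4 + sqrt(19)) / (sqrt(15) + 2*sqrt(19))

(-sqrt(285) - 4*sqrt(15) + 8*sqrt(19) + 38)/61

Multiply numerator and denominator by -sqrt(15) + 2*sqrt(19).
Denominator becomes 61; numerator becomes -sqrt(285) - 4*sqrt(15) + 8*sqrt(19) + 38.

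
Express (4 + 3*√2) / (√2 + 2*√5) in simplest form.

(-3 - 2*√2 + 4*√5 + 3*√10)/9

Multiply numerator and denominator by -2*√5 + √2.
Denominator becomes -18; numerator becomes -6*√10 - 8*√5 + 4*√2 + 6.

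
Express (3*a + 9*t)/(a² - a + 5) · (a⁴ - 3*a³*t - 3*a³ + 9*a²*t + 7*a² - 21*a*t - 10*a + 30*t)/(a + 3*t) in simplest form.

Factor: 3*a + 9*t = 3·(a + 3*t);  a⁴ - 3*a³*t - 3*a³ + 9*a²*t + 7*a² - 21*a*t - 10*a + 30*t = (a - 2)·(a - 3*t)·(a² - a + 5)
Cancel the common factors (a² - a + 5), (a + 3*t).

3*a² - 9*a*t - 6*a + 18*t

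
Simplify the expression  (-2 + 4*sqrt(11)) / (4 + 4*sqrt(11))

(-3*sqrt(11) + 23)/20

Multiply numerator and denominator by -4*sqrt(11) + 4.
Denominator becomes -160; numerator becomes -184 + 24*sqrt(11).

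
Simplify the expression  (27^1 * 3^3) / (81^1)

3^2

27^1 = 3^3; 3^3 = 3^3; 81^1 = 3^4
Combine exponents: 3^2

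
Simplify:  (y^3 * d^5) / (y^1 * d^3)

Quotient: y^2 * d^2

d^2*y^2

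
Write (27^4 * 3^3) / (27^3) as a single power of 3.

27^4 = 3^12; 3^3 = 3^3; 27^3 = 3^9
Combine exponents: 3^6

3^6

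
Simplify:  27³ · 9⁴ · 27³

3^26

27³ = 3^9; 9⁴ = 3^8; 27³ = 3^9
Combine exponents: 3^26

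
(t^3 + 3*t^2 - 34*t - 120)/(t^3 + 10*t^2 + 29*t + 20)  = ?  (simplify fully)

(t - 6)/(t + 1)

Factor: t^3 + 3*t^2 - 34*t - 120 = (t + 4)*(t + 5)*(t - 6);  t^3 + 10*t^2 + 29*t + 20 = (t + 4)*(t + 5)*(t + 1)
Cancel the common factors (t + 5), (t + 4).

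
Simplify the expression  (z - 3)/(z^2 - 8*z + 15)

Factor: z^2 - 8*z + 15 = (z - 5)*(z - 3)
Cancel the common factor (z - 3).

1/(z - 5)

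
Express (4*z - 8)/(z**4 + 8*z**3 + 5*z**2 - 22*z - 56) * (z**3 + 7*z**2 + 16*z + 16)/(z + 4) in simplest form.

Factor: 4*z - 8 = 4*(z - 2);  z**4 + 8*z**3 + 5*z**2 - 22*z - 56 = (z**2 + 3*z + 4)*(z + 7)*(z - 2);  z**3 + 7*z**2 + 16*z + 16 = (z**2 + 3*z + 4)*(z + 4)
Cancel the common factors (z**2 + 3*z + 4), (z + 4), (z - 2).

4/(z + 7)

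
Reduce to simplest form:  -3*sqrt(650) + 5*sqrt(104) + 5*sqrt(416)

15*sqrt(26)

3*sqrt(650) = 15*sqrt(26); 5*sqrt(104) = 10*sqrt(26); 5*sqrt(416) = 20*sqrt(26)
Combine: (-15 + 10 + 20)·sqrt(26) = 15*sqrt(26)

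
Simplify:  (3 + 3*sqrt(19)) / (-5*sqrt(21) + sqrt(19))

Multiply numerator and denominator by sqrt(19) + 5*sqrt(21).
Denominator becomes -506; numerator becomes 3*sqrt(19) + 57 + 15*sqrt(21) + 15*sqrt(399).

(-15*sqrt(399) - 15*sqrt(21) - 57 - 3*sqrt(19))/506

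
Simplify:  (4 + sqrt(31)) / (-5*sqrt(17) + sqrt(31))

(-5*sqrt(527) - 20*sqrt(17) - 31 - 4*sqrt(31))/394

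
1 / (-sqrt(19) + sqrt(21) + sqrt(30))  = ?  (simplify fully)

Group as (sqrt(21) + sqrt(30)) - sqrt(19); multiply by (sqrt(21) + sqrt(30)) + sqrt(19), then rationalise the remaining surd.

(-16*sqrt(19) + 5*sqrt(30) + 14*sqrt(21) + 3*sqrt(1330))/748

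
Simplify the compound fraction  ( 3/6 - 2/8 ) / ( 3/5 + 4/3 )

15/116

Numerator: 3/6 - 2/8 = 1/4
Denominator: 3/5 + 4/3 = 29/15
Divide: (1/4) · (15/29) = 15/116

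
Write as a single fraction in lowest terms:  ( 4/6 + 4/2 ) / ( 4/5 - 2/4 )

Numerator: 4/6 + 4/2 = 8/3
Denominator: 4/5 - 2/4 = 3/10
Divide: (8/3) · (10/3) = 80/9

80/9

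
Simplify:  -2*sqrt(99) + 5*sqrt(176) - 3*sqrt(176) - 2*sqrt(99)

2*sqrt(99) = 6*sqrt(11); 5*sqrt(176) = 20*sqrt(11); 3*sqrt(176) = 12*sqrt(11); 2*sqrt(99) = 6*sqrt(11)
Combine: (-6 + 20 - 12 - 6)·sqrt(11) = -4*sqrt(11)

-4*sqrt(11)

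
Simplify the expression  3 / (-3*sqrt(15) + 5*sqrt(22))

(9*sqrt(15) + 15*sqrt(22))/415

Multiply numerator and denominator by 3*sqrt(15) + 5*sqrt(22).
Denominator becomes 415; numerator becomes 9*sqrt(15) + 15*sqrt(22).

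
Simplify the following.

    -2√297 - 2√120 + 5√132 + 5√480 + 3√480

2√297 = 6*√33; 2√120 = 4*√30; 5√132 = 10*√33; 5√480 = 20*√30; 3√480 = 12*√30

4*√33 + 28*√30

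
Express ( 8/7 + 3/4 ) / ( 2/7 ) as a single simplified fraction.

53/8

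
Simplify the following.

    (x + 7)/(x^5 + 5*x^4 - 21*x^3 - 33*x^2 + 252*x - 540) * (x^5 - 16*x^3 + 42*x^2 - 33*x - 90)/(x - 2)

(x^2 + 8*x + 7)/(x^2 + 4*x - 12)

Factor: x^5 + 5*x^4 - 21*x^3 - 33*x^2 + 252*x - 540 = (x + 6)*(x^2 - 3*x + 6)*(x + 5)*(x - 3);  x^5 - 16*x^3 + 42*x^2 - 33*x - 90 = (x + 5)*(x^2 - 3*x + 6)*(x + 1)*(x - 3)
Cancel the common factors (x^2 - 3*x + 6), (x - 3), (x + 5).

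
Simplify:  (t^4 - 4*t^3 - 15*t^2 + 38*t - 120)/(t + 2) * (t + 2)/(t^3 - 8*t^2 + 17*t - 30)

t + 4

Factor: t^4 - 4*t^3 - 15*t^2 + 38*t - 120 = (t - 6)*(t + 4)*(t^2 - 2*t + 5);  t^3 - 8*t^2 + 17*t - 30 = (t - 6)*(t^2 - 2*t + 5)
Cancel the common factors (t^2 - 2*t + 5), (t - 6), (t + 2).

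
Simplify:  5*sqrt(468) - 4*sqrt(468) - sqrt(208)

5*sqrt(468) = 30*sqrt(13); 4*sqrt(468) = 24*sqrt(13); sqrt(208) = 4*sqrt(13)
Combine: (30 - 24 - 4)·sqrt(13) = 2*sqrt(13)

2*sqrt(13)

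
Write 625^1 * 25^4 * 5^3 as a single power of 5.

625^1 = 5^4; 25^4 = 5^8; 5^3 = 5^3
Combine exponents: 5^15

5^15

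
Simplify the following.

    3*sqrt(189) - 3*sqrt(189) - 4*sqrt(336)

3*sqrt(189) = 9*sqrt(21); 3*sqrt(189) = 9*sqrt(21); 4*sqrt(336) = 16*sqrt(21)
Combine: (9 - 9 - 16)·sqrt(21) = -16*sqrt(21)

-16*sqrt(21)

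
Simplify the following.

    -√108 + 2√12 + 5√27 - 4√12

5*√3

√108 = 6*√3; 2√12 = 4*√3; 5√27 = 15*√3; 4√12 = 8*√3
Combine: (-6 + 4 + 15 - 8)·√3 = 5*√3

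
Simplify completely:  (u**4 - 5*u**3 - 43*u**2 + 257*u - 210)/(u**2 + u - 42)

u**2 - 6*u + 5

Factor: u**4 - 5*u**3 - 43*u**2 + 257*u - 210 = (u + 7)*(u - 6)*(u - 1)*(u - 5);  u**2 + u - 42 = (u - 6)*(u + 7)
Cancel the common factors (u - 6), (u + 7).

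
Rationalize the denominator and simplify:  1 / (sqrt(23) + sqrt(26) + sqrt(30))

Group as (sqrt(23) + sqrt(30)) + sqrt(26); multiply by (sqrt(23) + sqrt(30)) - sqrt(26), then rationalise the remaining surd.

(-4*sqrt(4485) + 19*sqrt(30) + 27*sqrt(26) + 33*sqrt(23))/2031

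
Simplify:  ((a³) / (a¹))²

Inside the bracket: a²
Raise to the power 2: a⁴

a⁴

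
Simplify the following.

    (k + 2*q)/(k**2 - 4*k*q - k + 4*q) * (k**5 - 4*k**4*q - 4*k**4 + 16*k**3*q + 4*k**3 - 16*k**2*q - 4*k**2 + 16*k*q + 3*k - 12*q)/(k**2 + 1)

k**2 + 2*k*q - 3*k - 6*q

Factor: k**2 - 4*k*q - k + 4*q = (k - 1)*(k - 4*q);  k**5 - 4*k**4*q - 4*k**4 + 16*k**3*q + 4*k**3 - 16*k**2*q - 4*k**2 + 16*k*q + 3*k - 12*q = (k**2 + 1)*(k - 4*q)*(k - 1)*(k - 3)
Cancel the common factors (k**2 + 1), (k - 1), (k - 4*q).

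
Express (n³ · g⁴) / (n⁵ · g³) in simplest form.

g/n²

Quotient: (n^-2) · g¹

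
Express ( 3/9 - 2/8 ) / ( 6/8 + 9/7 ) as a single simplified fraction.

Numerator: 3/9 - 2/8 = 1/12
Denominator: 6/8 + 9/7 = 57/28
Divide: (1/12) · (28/57) = 7/171

7/171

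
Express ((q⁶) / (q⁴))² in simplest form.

q⁴

Inside the bracket: q²
Raise to the power 2: q⁴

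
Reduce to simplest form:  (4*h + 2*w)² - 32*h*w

Expand the square and combine the 32*h*w term.

4*(2*h - w)²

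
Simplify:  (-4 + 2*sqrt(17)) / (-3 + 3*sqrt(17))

Multiply numerator and denominator by -3*sqrt(17) - 3.
Denominator becomes -144; numerator becomes -90 + 6*sqrt(17).

(-sqrt(17) + 15)/24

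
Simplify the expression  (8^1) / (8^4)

8^1 = 2^3; 8^4 = 2^12
Combine exponents: 2^(-9)

2^(-9)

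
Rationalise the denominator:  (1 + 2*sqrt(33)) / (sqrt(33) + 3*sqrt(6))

Multiply numerator and denominator by -3*sqrt(6) + sqrt(33).
Denominator becomes -21; numerator becomes -18*sqrt(22) - 3*sqrt(6) + sqrt(33) + 66.

(-66 - sqrt(33) + 3*sqrt(6) + 18*sqrt(22))/21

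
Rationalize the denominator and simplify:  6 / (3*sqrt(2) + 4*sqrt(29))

Multiply numerator and denominator by -4*sqrt(29) + 3*sqrt(2).
Denominator becomes -446; numerator becomes -24*sqrt(29) + 18*sqrt(2).

(-9*sqrt(2) + 12*sqrt(29))/223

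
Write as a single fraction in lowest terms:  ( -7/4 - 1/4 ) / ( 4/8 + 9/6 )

-1

Numerator: -7/4 - 1/4 = -2
Denominator: 4/8 + 9/6 = 2
Divide: (-2) · (1/2) = -1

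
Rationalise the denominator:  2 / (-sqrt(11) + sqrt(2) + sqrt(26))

Group as (sqrt(2) + sqrt(26)) - sqrt(11); multiply by (sqrt(2) + sqrt(26)) + sqrt(11), then rationalise the remaining surd.

(-70*sqrt(2) - 8*sqrt(143) + 34*sqrt(11) + 26*sqrt(26))/81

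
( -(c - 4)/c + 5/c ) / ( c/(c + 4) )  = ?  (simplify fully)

(-c^2 + 5*c + 36)/c^2

Numerator: -(c - 4)/c + 5/c = (-c + 9)/c
Denominator: c/(c + 4) = c/(c + 4)
Divide: ((-c + 9)/c) · ((c + 4)/c) = (-c^2 + 5*c + 36)/c^2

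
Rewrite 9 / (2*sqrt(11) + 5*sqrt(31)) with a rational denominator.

(-18*sqrt(11) + 45*sqrt(31))/731

Multiply numerator and denominator by -2*sqrt(11) + 5*sqrt(31).
Denominator becomes 731; numerator becomes -18*sqrt(11) + 45*sqrt(31).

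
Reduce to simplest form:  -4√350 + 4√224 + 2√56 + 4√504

24*√14

4√350 = 20*√14; 4√224 = 16*√14; 2√56 = 4*√14; 4√504 = 24*√14
Combine: (-20 + 16 + 4 + 24)·√14 = 24*√14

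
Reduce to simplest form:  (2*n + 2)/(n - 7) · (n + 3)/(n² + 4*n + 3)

Factor: 2*n + 2 = 2·(n + 1);  n² + 4*n + 3 = (n + 3)·(n + 1)
Cancel the common factors (n + 3), (n + 1).

2/(n - 7)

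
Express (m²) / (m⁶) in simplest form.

m^(-4)

Quotient: (m^-4)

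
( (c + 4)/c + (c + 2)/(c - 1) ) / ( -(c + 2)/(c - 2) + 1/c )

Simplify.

Numerator: (c + 4)/c + (c + 2)/(c - 1) = (2*c² + 5*c - 4)/(c² - c)
Denominator: -(c + 2)/(c - 2) + 1/c = (-c² - c - 2)/(c² - 2*c)
Divide: ((2*c² + 5*c - 4)/(c² - c)) · ((c² - 2*c)/(-c² - c - 2)) = (-2*c³ - c² + 14*c - 8)/(c³ + c - 2)

(-2*c³ - c² + 14*c - 8)/(c³ + c - 2)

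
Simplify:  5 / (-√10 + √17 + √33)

(-100*√10 - 15*√33 + 65*√17 + 5*√5610)/322

Group as (√17 + √33) - √10; multiply by (√17 + √33) + √10, then rationalise the remaining surd.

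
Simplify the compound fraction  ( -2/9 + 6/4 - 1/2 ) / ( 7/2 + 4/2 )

14/99

Numerator: -2/9 + 6/4 - 1/2 = 7/9
Denominator: 7/2 + 4/2 = 11/2
Divide: (7/9) · (2/11) = 14/99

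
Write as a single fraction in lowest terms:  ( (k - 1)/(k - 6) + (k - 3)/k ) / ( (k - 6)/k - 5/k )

Numerator: (k - 1)/(k - 6) + (k - 3)/k = (2*k**2 - 10*k + 18)/(k**2 - 6*k)
Denominator: (k - 6)/k - 5/k = (k - 11)/k
Divide: ((2*k**2 - 10*k + 18)/(k**2 - 6*k)) · (k/(k - 11)) = (2*k**2 - 10*k + 18)/(k**2 - 17*k + 66)

(2*k**2 - 10*k + 18)/(k**2 - 17*k + 66)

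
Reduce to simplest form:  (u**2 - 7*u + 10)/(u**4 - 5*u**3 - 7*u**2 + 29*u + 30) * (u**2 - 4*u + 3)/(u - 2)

Factor: u**2 - 7*u + 10 = (u - 2)*(u - 5);  u**4 - 5*u**3 - 7*u**2 + 29*u + 30 = (u - 3)*(u + 2)*(u + 1)*(u - 5);  u**2 - 4*u + 3 = (u - 3)*(u - 1)
Cancel the common factors (u - 2), (u - 3), (u - 5).

(u - 1)/(u**2 + 3*u + 2)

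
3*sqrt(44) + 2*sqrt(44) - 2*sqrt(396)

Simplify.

-2*sqrt(11)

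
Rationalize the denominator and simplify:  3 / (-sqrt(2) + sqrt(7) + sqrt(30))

(-75*sqrt(7) - 12*sqrt(105) + 105*sqrt(2) + 63*sqrt(30))/385

Group as (sqrt(7) + sqrt(30)) - sqrt(2); multiply by (sqrt(7) + sqrt(30)) + sqrt(2), then rationalise the remaining surd.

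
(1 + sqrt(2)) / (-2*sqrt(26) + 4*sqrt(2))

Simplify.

(-2*sqrt(13) - sqrt(26) - 4 - 2*sqrt(2))/36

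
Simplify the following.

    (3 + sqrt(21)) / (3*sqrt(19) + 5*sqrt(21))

(-sqrt(399) - 3*sqrt(19) + 5*sqrt(21) + 35)/118

Multiply numerator and denominator by -3*sqrt(19) + 5*sqrt(21).
Denominator becomes 354; numerator becomes -3*sqrt(399) - 9*sqrt(19) + 15*sqrt(21) + 105.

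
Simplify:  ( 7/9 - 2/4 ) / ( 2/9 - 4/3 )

Numerator: 7/9 - 2/4 = 5/18
Denominator: 2/9 - 4/3 = -10/9
Divide: (5/18) · (-9/10) = -1/4

-1/4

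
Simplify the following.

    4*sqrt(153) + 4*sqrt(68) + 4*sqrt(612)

44*sqrt(17)

4*sqrt(153) = 12*sqrt(17); 4*sqrt(68) = 8*sqrt(17); 4*sqrt(612) = 24*sqrt(17)
Combine: (12 + 8 + 24)·sqrt(17) = 44*sqrt(17)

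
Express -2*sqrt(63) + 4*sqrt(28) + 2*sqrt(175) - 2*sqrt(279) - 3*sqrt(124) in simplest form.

2*sqrt(63) = 6*sqrt(7); 4*sqrt(28) = 8*sqrt(7); 2*sqrt(175) = 10*sqrt(7); 2*sqrt(279) = 6*sqrt(31); 3*sqrt(124) = 6*sqrt(31)

-12*sqrt(31) + 12*sqrt(7)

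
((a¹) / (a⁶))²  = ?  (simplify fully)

a^(-10)

Inside the bracket: (a^-5)
Raise to the power 2: (a^-10)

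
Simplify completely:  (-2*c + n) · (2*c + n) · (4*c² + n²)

-16*c⁴ + n⁴

Telescope via difference of squares: (n+(2*c))(n-(2*c)) = -4*c² + n², then repeat with the next factor.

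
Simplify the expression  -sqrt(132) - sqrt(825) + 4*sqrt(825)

sqrt(132) = 2*sqrt(33); sqrt(825) = 5*sqrt(33); 4*sqrt(825) = 20*sqrt(33)
Combine: (-2 - 5 + 20)·sqrt(33) = 13*sqrt(33)

13*sqrt(33)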